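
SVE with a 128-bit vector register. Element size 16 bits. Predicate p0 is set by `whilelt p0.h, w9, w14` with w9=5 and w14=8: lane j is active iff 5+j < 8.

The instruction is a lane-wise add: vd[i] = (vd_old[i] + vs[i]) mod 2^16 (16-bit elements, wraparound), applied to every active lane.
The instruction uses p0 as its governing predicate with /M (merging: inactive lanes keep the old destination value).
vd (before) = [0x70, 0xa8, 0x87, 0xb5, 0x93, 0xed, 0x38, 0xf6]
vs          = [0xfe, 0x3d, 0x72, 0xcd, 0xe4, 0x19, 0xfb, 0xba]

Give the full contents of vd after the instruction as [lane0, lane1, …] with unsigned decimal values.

vd = [366, 229, 249, 181, 147, 237, 56, 246]

register lanes = 128/16 = 8
active while 5+j < 8, i.e. j ∈ [0,3) capped at 8 ⇒ 3
  i=0: add(0x70,0xfe) → 366
  i=1: add(0xa8,0x3d) → 229
  i=2: add(0x87,0x72) → 249
  i=3: tail/keep → 181
  i=4: tail/keep → 147
  i=5: tail/keep → 237
  i=6: tail/keep → 56
  i=7: tail/keep → 246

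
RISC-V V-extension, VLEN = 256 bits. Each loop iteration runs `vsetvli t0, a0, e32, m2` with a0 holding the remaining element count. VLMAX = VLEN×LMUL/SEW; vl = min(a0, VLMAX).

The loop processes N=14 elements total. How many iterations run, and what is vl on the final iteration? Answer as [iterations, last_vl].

lanes per group: 256·2/32 = 16
N=14: ⌈14/16⌉ = 1 iters; last vl = 14 − 0×16 = 14

[iterations, last_vl] = [1, 14]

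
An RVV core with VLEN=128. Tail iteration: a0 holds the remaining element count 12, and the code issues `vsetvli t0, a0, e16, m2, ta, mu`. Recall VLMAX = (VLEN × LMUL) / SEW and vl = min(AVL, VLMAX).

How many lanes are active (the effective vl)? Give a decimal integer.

vl = 12

lanes per group: 128·2/16 = 16
vl = min(AVL, VLMAX) = min(12, 16) = 12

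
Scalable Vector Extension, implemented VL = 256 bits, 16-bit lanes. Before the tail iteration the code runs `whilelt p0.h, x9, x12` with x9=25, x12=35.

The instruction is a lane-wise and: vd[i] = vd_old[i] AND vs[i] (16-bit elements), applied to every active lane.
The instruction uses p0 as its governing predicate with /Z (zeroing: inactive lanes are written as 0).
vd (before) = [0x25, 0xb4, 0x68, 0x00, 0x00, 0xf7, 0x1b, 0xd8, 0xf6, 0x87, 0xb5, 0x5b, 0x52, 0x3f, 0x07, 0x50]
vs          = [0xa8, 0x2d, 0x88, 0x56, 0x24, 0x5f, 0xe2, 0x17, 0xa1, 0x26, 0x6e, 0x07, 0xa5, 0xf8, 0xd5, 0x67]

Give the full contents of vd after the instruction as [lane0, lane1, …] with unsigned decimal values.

vd = [32, 36, 8, 0, 0, 87, 2, 16, 160, 6, 0, 0, 0, 0, 0, 0]

register lanes = 256/16 = 16
whilelt: lane j active iff 25+j < 35 → j < 10 → 10 active
lane  0: and(0x25,0xa8) ⇒ 0x20
lane  1: and(0xb4,0x2d) ⇒ 0x24
lane  2: and(0x68,0x88) ⇒ 0x08
lane  3: and(0x00,0x56) ⇒ 0x00
lane  4: and(0x00,0x24) ⇒ 0x00
lane  5: and(0xf7,0x5f) ⇒ 0x57
lane  6: and(0x1b,0xe2) ⇒ 0x02
lane  7: and(0xd8,0x17) ⇒ 0x10
lane  8: and(0xf6,0xa1) ⇒ 0xa0
lane  9: and(0x87,0x26) ⇒ 0x06
lane 10: tail/zero ⇒ 0x00
lane 11: tail/zero ⇒ 0x00
lane 12: tail/zero ⇒ 0x00
lane 13: tail/zero ⇒ 0x00
lane 14: tail/zero ⇒ 0x00
lane 15: tail/zero ⇒ 0x00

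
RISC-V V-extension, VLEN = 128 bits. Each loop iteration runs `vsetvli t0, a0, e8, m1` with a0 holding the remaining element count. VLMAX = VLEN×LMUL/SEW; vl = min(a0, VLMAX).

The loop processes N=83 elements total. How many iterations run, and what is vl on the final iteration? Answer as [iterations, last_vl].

VLMAX = (128 × 1) / 8 = 16 lanes
iterations = ceil(83/16) = 6; final-pass vl = 3

[iterations, last_vl] = [6, 3]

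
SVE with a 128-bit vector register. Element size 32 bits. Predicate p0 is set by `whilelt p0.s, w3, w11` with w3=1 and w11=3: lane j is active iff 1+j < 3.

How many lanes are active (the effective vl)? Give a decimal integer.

128-bit reg / 32-bit elem → 4 lanes
whilelt: lane j active iff 1+j < 3 → j < 2 → 2 active

vl = 2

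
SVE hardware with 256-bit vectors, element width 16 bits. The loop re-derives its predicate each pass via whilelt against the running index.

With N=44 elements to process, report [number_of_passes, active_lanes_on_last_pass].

register lanes = 256/16 = 16
N=44: ⌈44/16⌉ = 3 iters; last vl = 44 − 2×16 = 12

[iterations, last_vl] = [3, 12]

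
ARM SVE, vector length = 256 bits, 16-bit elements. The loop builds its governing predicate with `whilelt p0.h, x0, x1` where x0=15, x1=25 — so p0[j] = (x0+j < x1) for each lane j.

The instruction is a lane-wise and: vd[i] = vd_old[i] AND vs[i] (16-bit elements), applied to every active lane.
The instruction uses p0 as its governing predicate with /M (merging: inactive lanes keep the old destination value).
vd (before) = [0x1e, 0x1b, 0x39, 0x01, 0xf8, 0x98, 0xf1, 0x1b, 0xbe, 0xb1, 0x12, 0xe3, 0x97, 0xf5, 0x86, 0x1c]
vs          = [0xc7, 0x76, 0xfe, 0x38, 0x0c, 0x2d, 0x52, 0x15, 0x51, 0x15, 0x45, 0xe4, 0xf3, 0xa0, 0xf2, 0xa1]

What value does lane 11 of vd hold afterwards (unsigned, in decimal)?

register lanes = 256/16 = 16
p0[j] = (15+j < 25); true for j=0..9 → 10 lanes set
[0] and(0x1e,0xc7) = 0x06
[1] and(0x1b,0x76) = 0x12
[2] and(0x39,0xfe) = 0x38
[3] and(0x01,0x38) = 0x00
[4] and(0xf8,0x0c) = 0x08
[5] and(0x98,0x2d) = 0x08
[6] and(0xf1,0x52) = 0x50
[7] and(0x1b,0x15) = 0x11
[8] and(0xbe,0x51) = 0x10
[9] and(0xb1,0x15) = 0x11
[10] tail/keep = 0x12
[11] tail/keep = 0xe3
[12] tail/keep = 0x97
[13] tail/keep = 0xf5
[14] tail/keep = 0x86
[15] tail/keep = 0x1c

vd[11] = 227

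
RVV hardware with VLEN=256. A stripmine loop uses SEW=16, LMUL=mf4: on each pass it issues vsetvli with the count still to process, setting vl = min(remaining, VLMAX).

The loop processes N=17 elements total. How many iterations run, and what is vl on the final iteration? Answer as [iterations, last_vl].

VLMAX = (256 × 1/4) / 16 = 4 lanes
iterations = ceil(17/4) = 5; final-pass vl = 1

[iterations, last_vl] = [5, 1]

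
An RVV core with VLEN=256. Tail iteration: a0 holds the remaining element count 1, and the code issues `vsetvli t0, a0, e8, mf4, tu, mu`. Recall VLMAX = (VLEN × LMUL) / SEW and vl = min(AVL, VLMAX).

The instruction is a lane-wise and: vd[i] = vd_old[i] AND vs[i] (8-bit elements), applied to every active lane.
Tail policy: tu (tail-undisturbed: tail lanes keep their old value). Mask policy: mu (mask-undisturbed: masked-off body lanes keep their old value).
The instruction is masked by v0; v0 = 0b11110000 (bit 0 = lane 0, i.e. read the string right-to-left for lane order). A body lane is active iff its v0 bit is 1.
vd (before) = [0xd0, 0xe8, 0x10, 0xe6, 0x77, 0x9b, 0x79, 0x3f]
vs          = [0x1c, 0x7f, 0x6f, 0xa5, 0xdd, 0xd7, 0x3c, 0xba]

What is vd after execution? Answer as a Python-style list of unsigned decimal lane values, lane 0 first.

vd = [208, 232, 16, 230, 119, 155, 121, 63]

lanes per group: 256·1/4/8 = 8
vl = min(AVL, VLMAX) = min(1, 8) = 1
lane  0: mask-off/keep ⇒ 0xd0
lane  1: tail/keep ⇒ 0xe8
lane  2: tail/keep ⇒ 0x10
lane  3: tail/keep ⇒ 0xe6
lane  4: tail/keep ⇒ 0x77
lane  5: tail/keep ⇒ 0x9b
lane  6: tail/keep ⇒ 0x79
lane  7: tail/keep ⇒ 0x3f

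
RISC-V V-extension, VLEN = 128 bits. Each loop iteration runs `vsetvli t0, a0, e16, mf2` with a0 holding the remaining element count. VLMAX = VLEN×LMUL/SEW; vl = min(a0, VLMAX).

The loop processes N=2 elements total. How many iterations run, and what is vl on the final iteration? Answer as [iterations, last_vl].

[iterations, last_vl] = [1, 2]

lanes per group: 128·1/2/16 = 4
iterations = ceil(2/4) = 1; final-pass vl = 2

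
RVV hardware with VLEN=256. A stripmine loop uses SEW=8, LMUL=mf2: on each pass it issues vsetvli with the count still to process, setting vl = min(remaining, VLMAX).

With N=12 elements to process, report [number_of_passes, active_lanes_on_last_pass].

[iterations, last_vl] = [1, 12]

VLMAX = VLEN×LMUL/SEW = 256×1/2/8 = 16
N=12: ⌈12/16⌉ = 1 iters; last vl = 12 − 0×16 = 12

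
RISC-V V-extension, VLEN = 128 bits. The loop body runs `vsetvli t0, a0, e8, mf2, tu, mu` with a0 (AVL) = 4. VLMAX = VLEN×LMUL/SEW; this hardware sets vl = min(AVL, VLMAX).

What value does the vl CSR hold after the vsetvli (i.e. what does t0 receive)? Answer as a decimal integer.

vl = 4

VLMAX = (128 × 1/2) / 8 = 8 lanes
vl = min(AVL, VLMAX) = min(4, 8) = 4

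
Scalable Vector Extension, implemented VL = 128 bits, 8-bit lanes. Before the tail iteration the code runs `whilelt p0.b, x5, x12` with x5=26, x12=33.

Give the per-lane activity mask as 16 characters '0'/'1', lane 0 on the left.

predicate = 1111111000000000

register lanes = 128/8 = 16
active while 26+j < 33, i.e. j ∈ [0,7) capped at 16 ⇒ 7
bits (lane 0 leftmost): 1111111000000000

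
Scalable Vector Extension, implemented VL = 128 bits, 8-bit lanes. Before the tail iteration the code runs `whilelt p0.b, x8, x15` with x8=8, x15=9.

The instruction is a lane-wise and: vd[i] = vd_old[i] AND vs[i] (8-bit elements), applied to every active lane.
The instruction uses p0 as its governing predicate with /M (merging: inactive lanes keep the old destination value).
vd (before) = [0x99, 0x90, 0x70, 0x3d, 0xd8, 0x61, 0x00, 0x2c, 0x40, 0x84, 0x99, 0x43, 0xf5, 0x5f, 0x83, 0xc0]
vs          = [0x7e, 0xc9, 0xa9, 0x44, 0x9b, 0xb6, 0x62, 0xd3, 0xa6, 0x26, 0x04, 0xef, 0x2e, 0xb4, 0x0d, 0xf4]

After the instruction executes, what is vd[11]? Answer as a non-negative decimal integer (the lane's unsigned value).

128-bit reg / 8-bit elem → 16 lanes
active while 8+j < 9, i.e. j ∈ [0,1) capped at 16 ⇒ 1
[0] and(0x99,0x7e) = 0x18
[1] tail/keep = 0x90
[2] tail/keep = 0x70
[3] tail/keep = 0x3d
[4] tail/keep = 0xd8
[5] tail/keep = 0x61
[6] tail/keep = 0x00
[7] tail/keep = 0x2c
[8] tail/keep = 0x40
[9] tail/keep = 0x84
[10] tail/keep = 0x99
[11] tail/keep = 0x43
[12] tail/keep = 0xf5
[13] tail/keep = 0x5f
[14] tail/keep = 0x83
[15] tail/keep = 0xc0

vd[11] = 67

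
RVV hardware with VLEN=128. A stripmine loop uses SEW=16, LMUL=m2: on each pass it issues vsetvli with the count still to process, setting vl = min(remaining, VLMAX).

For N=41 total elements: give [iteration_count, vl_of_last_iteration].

[iterations, last_vl] = [3, 9]

VLMAX = VLEN×LMUL/SEW = 128×2/16 = 16
N=41: ⌈41/16⌉ = 3 iters; last vl = 41 − 2×16 = 9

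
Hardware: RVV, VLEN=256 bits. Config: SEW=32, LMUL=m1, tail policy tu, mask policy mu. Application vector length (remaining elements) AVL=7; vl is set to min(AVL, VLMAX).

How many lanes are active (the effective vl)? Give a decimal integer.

vl = 7

VLMAX = (256 × 1) / 32 = 8 lanes
vl ← min(7, 8) = 7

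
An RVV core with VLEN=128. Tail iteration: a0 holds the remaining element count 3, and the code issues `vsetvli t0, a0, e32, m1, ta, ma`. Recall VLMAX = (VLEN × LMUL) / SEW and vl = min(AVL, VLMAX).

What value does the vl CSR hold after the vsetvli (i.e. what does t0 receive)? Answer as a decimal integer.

lanes per group: 128·1/32 = 4
AVL=3 ≤ VLMAX=4, so vl = 3

vl = 3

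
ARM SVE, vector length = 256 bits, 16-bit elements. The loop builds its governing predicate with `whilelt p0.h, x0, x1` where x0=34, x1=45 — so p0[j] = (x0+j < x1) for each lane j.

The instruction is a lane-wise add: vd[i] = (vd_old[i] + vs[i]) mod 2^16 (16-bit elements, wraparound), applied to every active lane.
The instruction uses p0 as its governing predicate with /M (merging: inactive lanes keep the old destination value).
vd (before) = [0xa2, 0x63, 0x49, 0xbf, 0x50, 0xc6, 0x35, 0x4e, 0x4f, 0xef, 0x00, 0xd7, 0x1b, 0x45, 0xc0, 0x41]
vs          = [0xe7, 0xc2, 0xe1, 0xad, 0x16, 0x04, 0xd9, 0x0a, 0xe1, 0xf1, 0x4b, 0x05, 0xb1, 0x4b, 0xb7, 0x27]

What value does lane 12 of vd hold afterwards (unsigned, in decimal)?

vd[12] = 27

256-bit reg / 16-bit elem → 16 lanes
whilelt: lane j active iff 34+j < 45 → j < 11 → 11 active
lane  0: add(0xa2,0xe7) ⇒ 0x189
lane  1: add(0x63,0xc2) ⇒ 0x125
lane  2: add(0x49,0xe1) ⇒ 0x12a
lane  3: add(0xbf,0xad) ⇒ 0x16c
lane  4: add(0x50,0x16) ⇒ 0x66
lane  5: add(0xc6,0x04) ⇒ 0xca
lane  6: add(0x35,0xd9) ⇒ 0x10e
lane  7: add(0x4e,0x0a) ⇒ 0x58
lane  8: add(0x4f,0xe1) ⇒ 0x130
lane  9: add(0xef,0xf1) ⇒ 0x1e0
lane 10: add(0x00,0x4b) ⇒ 0x4b
lane 11: tail/keep ⇒ 0xd7
lane 12: tail/keep ⇒ 0x1b
lane 13: tail/keep ⇒ 0x45
lane 14: tail/keep ⇒ 0xc0
lane 15: tail/keep ⇒ 0x41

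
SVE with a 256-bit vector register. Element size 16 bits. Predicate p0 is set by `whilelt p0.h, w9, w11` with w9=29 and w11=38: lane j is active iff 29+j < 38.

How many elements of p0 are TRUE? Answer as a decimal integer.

vl = 9

register lanes = 256/16 = 16
whilelt: lane j active iff 29+j < 38 → j < 9 → 9 active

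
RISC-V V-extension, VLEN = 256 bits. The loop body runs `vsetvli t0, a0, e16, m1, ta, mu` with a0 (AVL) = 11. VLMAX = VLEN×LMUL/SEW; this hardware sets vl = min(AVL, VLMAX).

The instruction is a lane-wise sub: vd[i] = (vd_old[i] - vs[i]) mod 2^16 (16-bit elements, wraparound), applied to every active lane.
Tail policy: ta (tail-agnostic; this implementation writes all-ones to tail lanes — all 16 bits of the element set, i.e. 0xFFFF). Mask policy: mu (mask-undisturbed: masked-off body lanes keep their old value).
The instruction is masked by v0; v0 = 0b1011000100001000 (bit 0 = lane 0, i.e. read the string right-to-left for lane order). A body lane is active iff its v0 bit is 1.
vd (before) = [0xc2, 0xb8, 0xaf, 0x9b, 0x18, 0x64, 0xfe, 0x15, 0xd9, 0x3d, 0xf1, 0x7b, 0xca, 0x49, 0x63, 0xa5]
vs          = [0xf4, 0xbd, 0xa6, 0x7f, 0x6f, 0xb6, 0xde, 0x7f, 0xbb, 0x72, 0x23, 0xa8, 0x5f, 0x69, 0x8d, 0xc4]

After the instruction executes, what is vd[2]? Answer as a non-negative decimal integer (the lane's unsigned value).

vd[2] = 175

VLMAX = VLEN×LMUL/SEW = 256×1/16 = 16
vl = min(AVL, VLMAX) = min(11, 16) = 11
[0] mask-off/keep = 0xc2
[1] mask-off/keep = 0xb8
[2] mask-off/keep = 0xaf
[3] sub(0x9b,0x7f) = 0x1c
[4] mask-off/keep = 0x18
[5] mask-off/keep = 0x64
[6] mask-off/keep = 0xfe
[7] mask-off/keep = 0x15
[8] sub(0xd9,0xbb) = 0x1e
[9] mask-off/keep = 0x3d
[10] mask-off/keep = 0xf1
[11] tail/ones = 0xffff
[12] tail/ones = 0xffff
[13] tail/ones = 0xffff
[14] tail/ones = 0xffff
[15] tail/ones = 0xffff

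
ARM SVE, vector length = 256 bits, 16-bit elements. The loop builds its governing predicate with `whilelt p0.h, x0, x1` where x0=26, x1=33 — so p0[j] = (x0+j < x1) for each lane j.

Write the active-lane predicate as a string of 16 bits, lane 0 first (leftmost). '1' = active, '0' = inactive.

predicate = 1111111000000000

register lanes = 256/16 = 16
p0[j] = (26+j < 33); true for j=0..6 → 7 lanes set
bits (lane 0 leftmost): 1111111000000000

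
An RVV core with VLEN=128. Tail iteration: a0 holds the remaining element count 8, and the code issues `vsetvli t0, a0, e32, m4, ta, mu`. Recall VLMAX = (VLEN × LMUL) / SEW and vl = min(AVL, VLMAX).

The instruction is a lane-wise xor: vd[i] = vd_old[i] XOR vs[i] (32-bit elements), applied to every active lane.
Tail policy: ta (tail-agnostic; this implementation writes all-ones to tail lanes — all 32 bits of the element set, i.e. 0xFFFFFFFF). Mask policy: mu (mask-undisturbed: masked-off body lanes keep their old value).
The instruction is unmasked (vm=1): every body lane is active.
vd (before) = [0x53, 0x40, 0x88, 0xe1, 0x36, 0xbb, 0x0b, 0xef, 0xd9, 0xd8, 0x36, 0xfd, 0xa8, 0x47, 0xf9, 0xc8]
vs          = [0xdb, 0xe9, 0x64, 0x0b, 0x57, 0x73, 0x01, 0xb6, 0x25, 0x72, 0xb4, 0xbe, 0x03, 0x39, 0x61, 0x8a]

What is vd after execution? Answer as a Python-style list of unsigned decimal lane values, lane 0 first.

lanes per group: 128·4/32 = 16
AVL=8 ≤ VLMAX=16, so vl = 8
[0] xor(0x53,0xdb) = 0x88
[1] xor(0x40,0xe9) = 0xa9
[2] xor(0x88,0x64) = 0xec
[3] xor(0xe1,0x0b) = 0xea
[4] xor(0x36,0x57) = 0x61
[5] xor(0xbb,0x73) = 0xc8
[6] xor(0x0b,0x01) = 0x0a
[7] xor(0xef,0xb6) = 0x59
[8] tail/ones = 0xffffffff
[9] tail/ones = 0xffffffff
[10] tail/ones = 0xffffffff
[11] tail/ones = 0xffffffff
[12] tail/ones = 0xffffffff
[13] tail/ones = 0xffffffff
[14] tail/ones = 0xffffffff
[15] tail/ones = 0xffffffff

vd = [136, 169, 236, 234, 97, 200, 10, 89, 4294967295, 4294967295, 4294967295, 4294967295, 4294967295, 4294967295, 4294967295, 4294967295]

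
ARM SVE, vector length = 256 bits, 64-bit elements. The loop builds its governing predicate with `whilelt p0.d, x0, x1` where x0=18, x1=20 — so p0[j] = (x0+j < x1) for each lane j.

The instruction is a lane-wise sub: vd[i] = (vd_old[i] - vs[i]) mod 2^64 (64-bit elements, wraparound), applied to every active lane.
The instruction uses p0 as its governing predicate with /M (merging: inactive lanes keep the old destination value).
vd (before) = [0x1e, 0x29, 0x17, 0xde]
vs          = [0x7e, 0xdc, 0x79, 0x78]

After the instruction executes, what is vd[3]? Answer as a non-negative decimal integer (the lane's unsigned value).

vd[3] = 222

256-bit reg / 64-bit elem → 4 lanes
p0[j] = (18+j < 20); true for j=0..1 → 2 lanes set
vd[0] sub(0x1e,0x7e) -> 0xffffffffffffffa0
vd[1] sub(0x29,0xdc) -> 0xffffffffffffff4d
vd[2] tail/keep -> 0x17
vd[3] tail/keep -> 0xde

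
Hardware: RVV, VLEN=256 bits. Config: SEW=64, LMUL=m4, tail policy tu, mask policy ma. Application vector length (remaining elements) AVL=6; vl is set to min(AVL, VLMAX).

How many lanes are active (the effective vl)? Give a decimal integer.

vl = 6

lanes per group: 256·4/64 = 16
vl = min(AVL, VLMAX) = min(6, 16) = 6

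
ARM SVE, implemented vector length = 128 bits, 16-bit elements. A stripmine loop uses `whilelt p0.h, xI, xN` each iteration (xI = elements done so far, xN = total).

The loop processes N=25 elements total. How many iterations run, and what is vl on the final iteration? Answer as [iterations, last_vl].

[iterations, last_vl] = [4, 1]

lane count: 128 div 16 = 8
25 elements at 8/iter → 4 passes, remainder 1 on the last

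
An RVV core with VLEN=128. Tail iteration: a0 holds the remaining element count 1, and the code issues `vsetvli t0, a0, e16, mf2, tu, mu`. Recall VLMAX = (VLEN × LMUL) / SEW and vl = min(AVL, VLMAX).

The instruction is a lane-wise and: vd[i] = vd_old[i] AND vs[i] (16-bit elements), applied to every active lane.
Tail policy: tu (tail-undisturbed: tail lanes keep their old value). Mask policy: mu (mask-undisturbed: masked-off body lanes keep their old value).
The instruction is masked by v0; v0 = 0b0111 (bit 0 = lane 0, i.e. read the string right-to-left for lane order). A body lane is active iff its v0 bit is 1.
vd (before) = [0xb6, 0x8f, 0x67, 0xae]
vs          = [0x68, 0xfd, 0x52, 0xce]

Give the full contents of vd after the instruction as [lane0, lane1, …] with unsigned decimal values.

VLMAX = (128 × 1/2) / 16 = 4 lanes
AVL=1 ≤ VLMAX=4, so vl = 1
  i=0: and(0xb6,0x68) → 32
  i=1: tail/keep → 143
  i=2: tail/keep → 103
  i=3: tail/keep → 174

vd = [32, 143, 103, 174]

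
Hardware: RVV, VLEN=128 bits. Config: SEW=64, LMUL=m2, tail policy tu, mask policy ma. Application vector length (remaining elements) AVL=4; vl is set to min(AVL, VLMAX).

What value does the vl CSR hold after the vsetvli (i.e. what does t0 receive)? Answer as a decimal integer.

lanes per group: 128·2/64 = 4
vl = min(AVL, VLMAX) = min(4, 4) = 4

vl = 4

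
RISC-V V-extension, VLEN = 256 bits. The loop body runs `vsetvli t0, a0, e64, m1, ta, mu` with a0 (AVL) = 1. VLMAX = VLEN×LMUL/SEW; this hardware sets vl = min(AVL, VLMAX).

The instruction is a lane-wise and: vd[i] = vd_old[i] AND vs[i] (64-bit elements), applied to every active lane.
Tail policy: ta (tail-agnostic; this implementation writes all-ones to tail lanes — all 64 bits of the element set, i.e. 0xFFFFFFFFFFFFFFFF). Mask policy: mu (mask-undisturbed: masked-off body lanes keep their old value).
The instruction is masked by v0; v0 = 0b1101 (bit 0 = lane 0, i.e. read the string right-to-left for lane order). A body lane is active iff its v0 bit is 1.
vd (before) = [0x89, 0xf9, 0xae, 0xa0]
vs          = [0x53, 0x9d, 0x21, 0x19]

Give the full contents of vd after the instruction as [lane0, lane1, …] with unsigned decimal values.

VLMAX = (256 × 1) / 64 = 4 lanes
vl ← min(1, 4) = 1
  i=0: and(0x89,0x53) → 1
  i=1: tail/ones → 18446744073709551615
  i=2: tail/ones → 18446744073709551615
  i=3: tail/ones → 18446744073709551615

vd = [1, 18446744073709551615, 18446744073709551615, 18446744073709551615]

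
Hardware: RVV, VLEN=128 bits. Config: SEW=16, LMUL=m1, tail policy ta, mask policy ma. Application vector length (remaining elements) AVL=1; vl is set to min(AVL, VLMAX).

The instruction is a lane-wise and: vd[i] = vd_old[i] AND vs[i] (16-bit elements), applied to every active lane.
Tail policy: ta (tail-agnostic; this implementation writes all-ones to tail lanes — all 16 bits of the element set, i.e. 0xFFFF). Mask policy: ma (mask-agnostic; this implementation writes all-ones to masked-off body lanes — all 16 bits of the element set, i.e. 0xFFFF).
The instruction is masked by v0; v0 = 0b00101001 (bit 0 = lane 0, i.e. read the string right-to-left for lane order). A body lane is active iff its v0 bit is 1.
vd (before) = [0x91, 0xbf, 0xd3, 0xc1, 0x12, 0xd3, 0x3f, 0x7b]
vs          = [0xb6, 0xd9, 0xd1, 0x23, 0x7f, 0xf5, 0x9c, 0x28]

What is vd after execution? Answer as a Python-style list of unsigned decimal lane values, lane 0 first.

lanes per group: 128·1/16 = 8
vl = min(AVL, VLMAX) = min(1, 8) = 1
[0] and(0x91,0xb6) = 0x90
[1] tail/ones = 0xffff
[2] tail/ones = 0xffff
[3] tail/ones = 0xffff
[4] tail/ones = 0xffff
[5] tail/ones = 0xffff
[6] tail/ones = 0xffff
[7] tail/ones = 0xffff

vd = [144, 65535, 65535, 65535, 65535, 65535, 65535, 65535]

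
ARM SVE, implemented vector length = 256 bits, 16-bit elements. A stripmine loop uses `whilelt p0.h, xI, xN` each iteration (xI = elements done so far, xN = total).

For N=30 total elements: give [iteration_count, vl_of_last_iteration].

[iterations, last_vl] = [2, 14]

lane count: 256 div 16 = 16
30 elements at 16/iter → 2 passes, remainder 14 on the last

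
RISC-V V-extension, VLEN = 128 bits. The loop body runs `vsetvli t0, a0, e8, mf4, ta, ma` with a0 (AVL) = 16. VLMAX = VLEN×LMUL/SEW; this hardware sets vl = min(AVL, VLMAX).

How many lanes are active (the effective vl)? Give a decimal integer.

vl = 4

lanes per group: 128·1/4/8 = 4
vl ← min(16, 4) = 4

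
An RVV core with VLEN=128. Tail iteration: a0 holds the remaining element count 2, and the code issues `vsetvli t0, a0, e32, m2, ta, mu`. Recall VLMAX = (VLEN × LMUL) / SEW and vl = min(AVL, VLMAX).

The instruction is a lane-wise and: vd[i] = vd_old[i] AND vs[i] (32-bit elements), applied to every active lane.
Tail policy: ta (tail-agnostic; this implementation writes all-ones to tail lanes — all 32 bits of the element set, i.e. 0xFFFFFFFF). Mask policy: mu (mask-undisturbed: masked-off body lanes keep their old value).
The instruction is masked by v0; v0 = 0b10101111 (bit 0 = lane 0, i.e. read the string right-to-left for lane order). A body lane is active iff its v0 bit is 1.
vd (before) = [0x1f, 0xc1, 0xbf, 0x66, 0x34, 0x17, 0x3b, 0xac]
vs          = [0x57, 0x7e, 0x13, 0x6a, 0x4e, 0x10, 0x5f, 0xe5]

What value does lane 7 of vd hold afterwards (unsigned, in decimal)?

VLMAX = (128 × 2) / 32 = 8 lanes
vl ← min(2, 8) = 2
  i=0: and(0x1f,0x57) → 23
  i=1: and(0xc1,0x7e) → 64
  i=2: tail/ones → 4294967295
  i=3: tail/ones → 4294967295
  i=4: tail/ones → 4294967295
  i=5: tail/ones → 4294967295
  i=6: tail/ones → 4294967295
  i=7: tail/ones → 4294967295

vd[7] = 4294967295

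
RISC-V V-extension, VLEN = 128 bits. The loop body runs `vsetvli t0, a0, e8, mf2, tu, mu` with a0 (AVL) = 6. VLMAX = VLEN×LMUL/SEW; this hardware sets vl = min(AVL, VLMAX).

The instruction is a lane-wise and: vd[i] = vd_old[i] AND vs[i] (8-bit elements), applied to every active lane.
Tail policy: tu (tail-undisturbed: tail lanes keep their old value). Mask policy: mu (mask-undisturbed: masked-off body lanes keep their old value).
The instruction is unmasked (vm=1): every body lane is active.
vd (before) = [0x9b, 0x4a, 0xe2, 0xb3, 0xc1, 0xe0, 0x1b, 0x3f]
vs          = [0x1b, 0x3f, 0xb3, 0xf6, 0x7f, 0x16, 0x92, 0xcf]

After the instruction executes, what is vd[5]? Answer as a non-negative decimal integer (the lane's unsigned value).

vd[5] = 0

lanes per group: 128·1/2/8 = 8
AVL=6 ≤ VLMAX=8, so vl = 6
  i=0: and(0x9b,0x1b) → 27
  i=1: and(0x4a,0x3f) → 10
  i=2: and(0xe2,0xb3) → 162
  i=3: and(0xb3,0xf6) → 178
  i=4: and(0xc1,0x7f) → 65
  i=5: and(0xe0,0x16) → 0
  i=6: tail/keep → 27
  i=7: tail/keep → 63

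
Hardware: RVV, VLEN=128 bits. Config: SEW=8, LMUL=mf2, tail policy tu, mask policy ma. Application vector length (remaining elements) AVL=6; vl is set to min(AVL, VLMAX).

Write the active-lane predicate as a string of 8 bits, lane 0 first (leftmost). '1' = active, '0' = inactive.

VLMAX = (128 × 1/2) / 8 = 8 lanes
vl = min(AVL, VLMAX) = min(6, 8) = 6
bits (lane 0 leftmost): 11111100

predicate = 11111100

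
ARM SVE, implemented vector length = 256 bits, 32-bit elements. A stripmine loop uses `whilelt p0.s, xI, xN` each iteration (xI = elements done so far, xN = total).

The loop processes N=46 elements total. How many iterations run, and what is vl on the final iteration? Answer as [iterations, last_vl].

[iterations, last_vl] = [6, 6]

register lanes = 256/32 = 8
N=46: ⌈46/8⌉ = 6 iters; last vl = 46 − 5×8 = 6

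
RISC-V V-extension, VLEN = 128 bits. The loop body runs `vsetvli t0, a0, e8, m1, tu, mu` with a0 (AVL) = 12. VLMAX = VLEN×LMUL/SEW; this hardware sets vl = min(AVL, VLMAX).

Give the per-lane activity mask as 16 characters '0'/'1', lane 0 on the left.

predicate = 1111111111110000

VLMAX = VLEN×LMUL/SEW = 128×1/8 = 16
AVL=12 ≤ VLMAX=16, so vl = 12
bits (lane 0 leftmost): 1111111111110000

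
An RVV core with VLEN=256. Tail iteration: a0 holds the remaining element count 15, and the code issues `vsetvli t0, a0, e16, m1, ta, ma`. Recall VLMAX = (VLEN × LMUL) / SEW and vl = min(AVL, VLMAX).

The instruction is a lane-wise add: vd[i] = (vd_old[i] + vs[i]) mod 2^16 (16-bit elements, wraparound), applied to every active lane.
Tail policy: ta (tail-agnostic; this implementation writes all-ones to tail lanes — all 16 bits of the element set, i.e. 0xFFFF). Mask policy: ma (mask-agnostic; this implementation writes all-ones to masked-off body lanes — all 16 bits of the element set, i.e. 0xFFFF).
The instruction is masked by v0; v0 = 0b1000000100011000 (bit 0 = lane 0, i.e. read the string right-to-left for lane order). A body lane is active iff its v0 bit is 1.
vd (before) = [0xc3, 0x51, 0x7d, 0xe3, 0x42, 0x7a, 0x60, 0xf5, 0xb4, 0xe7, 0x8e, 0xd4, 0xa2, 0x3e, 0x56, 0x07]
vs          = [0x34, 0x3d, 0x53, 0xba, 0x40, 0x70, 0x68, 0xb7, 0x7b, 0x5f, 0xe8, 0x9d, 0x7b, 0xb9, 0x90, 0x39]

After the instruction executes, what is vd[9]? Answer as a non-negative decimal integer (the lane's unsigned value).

VLMAX = (256 × 1) / 16 = 16 lanes
AVL=15 ≤ VLMAX=16, so vl = 15
vd[0] mask-off/ones -> 0xffff
vd[1] mask-off/ones -> 0xffff
vd[2] mask-off/ones -> 0xffff
vd[3] add(0xe3,0xba) -> 0x19d
vd[4] add(0x42,0x40) -> 0x82
vd[5] mask-off/ones -> 0xffff
vd[6] mask-off/ones -> 0xffff
vd[7] mask-off/ones -> 0xffff
vd[8] add(0xb4,0x7b) -> 0x12f
vd[9] mask-off/ones -> 0xffff
vd[10] mask-off/ones -> 0xffff
vd[11] mask-off/ones -> 0xffff
vd[12] mask-off/ones -> 0xffff
vd[13] mask-off/ones -> 0xffff
vd[14] mask-off/ones -> 0xffff
vd[15] tail/ones -> 0xffff

vd[9] = 65535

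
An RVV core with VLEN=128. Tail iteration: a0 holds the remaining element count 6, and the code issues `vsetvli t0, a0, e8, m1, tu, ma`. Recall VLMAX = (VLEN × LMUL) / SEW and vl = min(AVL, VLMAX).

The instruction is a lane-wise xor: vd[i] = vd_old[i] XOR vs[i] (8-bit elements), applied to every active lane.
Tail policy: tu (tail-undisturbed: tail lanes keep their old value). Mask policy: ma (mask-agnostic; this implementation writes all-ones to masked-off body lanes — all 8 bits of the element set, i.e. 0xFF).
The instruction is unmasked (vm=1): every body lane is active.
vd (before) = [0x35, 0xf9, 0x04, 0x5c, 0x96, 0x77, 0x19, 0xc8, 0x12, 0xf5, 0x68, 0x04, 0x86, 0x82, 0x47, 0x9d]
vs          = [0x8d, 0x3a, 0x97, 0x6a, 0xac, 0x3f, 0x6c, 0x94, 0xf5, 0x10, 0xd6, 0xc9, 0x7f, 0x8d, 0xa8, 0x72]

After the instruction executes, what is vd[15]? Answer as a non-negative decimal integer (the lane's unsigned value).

vd[15] = 157

VLMAX = (128 × 1) / 8 = 16 lanes
vl = min(AVL, VLMAX) = min(6, 16) = 6
[0] xor(0x35,0x8d) = 0xb8
[1] xor(0xf9,0x3a) = 0xc3
[2] xor(0x04,0x97) = 0x93
[3] xor(0x5c,0x6a) = 0x36
[4] xor(0x96,0xac) = 0x3a
[5] xor(0x77,0x3f) = 0x48
[6] tail/keep = 0x19
[7] tail/keep = 0xc8
[8] tail/keep = 0x12
[9] tail/keep = 0xf5
[10] tail/keep = 0x68
[11] tail/keep = 0x04
[12] tail/keep = 0x86
[13] tail/keep = 0x82
[14] tail/keep = 0x47
[15] tail/keep = 0x9d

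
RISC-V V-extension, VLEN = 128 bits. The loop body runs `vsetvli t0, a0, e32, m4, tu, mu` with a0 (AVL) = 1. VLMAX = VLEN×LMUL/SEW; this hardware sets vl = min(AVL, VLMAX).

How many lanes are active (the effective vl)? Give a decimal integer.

VLMAX = (128 × 4) / 32 = 16 lanes
vl = min(AVL, VLMAX) = min(1, 16) = 1

vl = 1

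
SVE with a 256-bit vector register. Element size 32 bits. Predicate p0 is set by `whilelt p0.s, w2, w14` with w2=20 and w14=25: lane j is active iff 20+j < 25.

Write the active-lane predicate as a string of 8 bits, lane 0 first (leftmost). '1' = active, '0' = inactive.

predicate = 11111000

register lanes = 256/32 = 8
p0[j] = (20+j < 25); true for j=0..4 → 5 lanes set
bits (lane 0 leftmost): 11111000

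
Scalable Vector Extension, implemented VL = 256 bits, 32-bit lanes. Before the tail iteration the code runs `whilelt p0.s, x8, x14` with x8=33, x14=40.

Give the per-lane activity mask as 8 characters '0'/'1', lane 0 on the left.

predicate = 11111110

register lanes = 256/32 = 8
p0[j] = (33+j < 40); true for j=0..6 → 7 lanes set
bits (lane 0 leftmost): 11111110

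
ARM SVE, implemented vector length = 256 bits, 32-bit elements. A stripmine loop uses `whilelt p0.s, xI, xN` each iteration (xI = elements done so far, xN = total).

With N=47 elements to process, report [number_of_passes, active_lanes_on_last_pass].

[iterations, last_vl] = [6, 7]

register lanes = 256/32 = 8
N=47: ⌈47/8⌉ = 6 iters; last vl = 47 − 5×8 = 7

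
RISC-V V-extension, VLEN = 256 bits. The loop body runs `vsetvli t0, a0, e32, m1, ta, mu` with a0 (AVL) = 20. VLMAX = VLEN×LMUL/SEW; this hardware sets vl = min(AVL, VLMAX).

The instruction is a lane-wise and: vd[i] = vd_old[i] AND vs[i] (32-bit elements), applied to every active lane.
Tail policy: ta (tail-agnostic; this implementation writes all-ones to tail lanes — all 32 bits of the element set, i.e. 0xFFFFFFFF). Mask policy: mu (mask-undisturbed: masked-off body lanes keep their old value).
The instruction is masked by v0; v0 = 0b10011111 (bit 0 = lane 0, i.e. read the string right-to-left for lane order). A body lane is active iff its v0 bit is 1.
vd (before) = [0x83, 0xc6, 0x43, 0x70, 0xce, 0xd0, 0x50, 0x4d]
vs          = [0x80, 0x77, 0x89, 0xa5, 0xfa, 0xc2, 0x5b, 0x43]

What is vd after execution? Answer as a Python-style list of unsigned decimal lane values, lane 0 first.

vd = [128, 70, 1, 32, 202, 208, 80, 65]

VLMAX = VLEN×LMUL/SEW = 256×1/32 = 8
vl ← min(20, 8) = 8
  i=0: and(0x83,0x80) → 128
  i=1: and(0xc6,0x77) → 70
  i=2: and(0x43,0x89) → 1
  i=3: and(0x70,0xa5) → 32
  i=4: and(0xce,0xfa) → 202
  i=5: mask-off/keep → 208
  i=6: mask-off/keep → 80
  i=7: and(0x4d,0x43) → 65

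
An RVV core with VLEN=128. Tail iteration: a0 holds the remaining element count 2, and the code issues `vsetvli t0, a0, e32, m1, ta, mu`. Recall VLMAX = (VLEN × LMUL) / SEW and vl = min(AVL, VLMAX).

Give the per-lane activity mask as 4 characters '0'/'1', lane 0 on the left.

VLMAX = (128 × 1) / 32 = 4 lanes
vl ← min(2, 4) = 2
bits (lane 0 leftmost): 1100

predicate = 1100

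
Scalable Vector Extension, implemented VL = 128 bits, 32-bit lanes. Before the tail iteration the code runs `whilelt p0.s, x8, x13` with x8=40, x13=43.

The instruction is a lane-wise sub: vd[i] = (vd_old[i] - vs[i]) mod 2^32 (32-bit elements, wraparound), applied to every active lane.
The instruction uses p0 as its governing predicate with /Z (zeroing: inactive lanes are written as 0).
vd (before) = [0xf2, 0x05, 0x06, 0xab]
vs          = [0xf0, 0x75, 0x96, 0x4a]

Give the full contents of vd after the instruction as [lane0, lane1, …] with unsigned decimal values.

lane count: 128 div 32 = 4
active while 40+j < 43, i.e. j ∈ [0,3) capped at 4 ⇒ 3
lane  0: sub(0xf2,0xf0) ⇒ 0x02
lane  1: sub(0x05,0x75) ⇒ 0xffffff90
lane  2: sub(0x06,0x96) ⇒ 0xffffff70
lane  3: tail/zero ⇒ 0x00

vd = [2, 4294967184, 4294967152, 0]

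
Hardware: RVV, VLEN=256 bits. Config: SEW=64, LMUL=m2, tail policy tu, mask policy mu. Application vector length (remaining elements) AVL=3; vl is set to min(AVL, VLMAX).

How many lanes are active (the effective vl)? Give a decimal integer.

vl = 3

VLMAX = VLEN×LMUL/SEW = 256×2/64 = 8
vl ← min(3, 8) = 3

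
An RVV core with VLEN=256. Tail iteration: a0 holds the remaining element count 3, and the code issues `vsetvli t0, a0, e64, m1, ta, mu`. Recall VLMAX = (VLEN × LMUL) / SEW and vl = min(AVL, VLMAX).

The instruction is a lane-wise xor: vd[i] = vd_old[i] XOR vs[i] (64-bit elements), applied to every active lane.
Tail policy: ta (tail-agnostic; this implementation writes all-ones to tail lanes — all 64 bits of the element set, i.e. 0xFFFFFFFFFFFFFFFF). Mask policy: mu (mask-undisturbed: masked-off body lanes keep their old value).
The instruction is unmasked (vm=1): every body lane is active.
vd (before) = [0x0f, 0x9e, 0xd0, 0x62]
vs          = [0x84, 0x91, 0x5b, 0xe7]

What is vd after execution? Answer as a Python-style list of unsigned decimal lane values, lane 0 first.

vd = [139, 15, 139, 18446744073709551615]

VLMAX = (256 × 1) / 64 = 4 lanes
vl = min(AVL, VLMAX) = min(3, 4) = 3
vd[0] xor(0x0f,0x84) -> 0x8b
vd[1] xor(0x9e,0x91) -> 0x0f
vd[2] xor(0xd0,0x5b) -> 0x8b
vd[3] tail/ones -> 0xffffffffffffffff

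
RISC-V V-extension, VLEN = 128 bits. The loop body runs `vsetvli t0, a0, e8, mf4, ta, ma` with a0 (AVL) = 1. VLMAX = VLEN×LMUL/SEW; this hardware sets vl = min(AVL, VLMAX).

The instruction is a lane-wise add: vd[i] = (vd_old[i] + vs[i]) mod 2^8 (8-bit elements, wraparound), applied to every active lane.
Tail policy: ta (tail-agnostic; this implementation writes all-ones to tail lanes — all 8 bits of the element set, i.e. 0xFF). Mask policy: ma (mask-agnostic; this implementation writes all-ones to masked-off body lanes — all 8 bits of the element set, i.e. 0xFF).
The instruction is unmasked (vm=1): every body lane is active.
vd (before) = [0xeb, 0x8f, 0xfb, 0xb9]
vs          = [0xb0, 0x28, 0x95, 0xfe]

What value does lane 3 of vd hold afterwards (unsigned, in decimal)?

VLMAX = VLEN×LMUL/SEW = 128×1/4/8 = 4
vl = min(AVL, VLMAX) = min(1, 4) = 1
vd[0] add(0xeb,0xb0) -> 0x9b
vd[1] tail/ones -> 0xff
vd[2] tail/ones -> 0xff
vd[3] tail/ones -> 0xff

vd[3] = 255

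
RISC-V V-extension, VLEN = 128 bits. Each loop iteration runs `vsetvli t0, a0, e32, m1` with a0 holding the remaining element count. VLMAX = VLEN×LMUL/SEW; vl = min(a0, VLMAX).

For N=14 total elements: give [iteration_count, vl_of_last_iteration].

[iterations, last_vl] = [4, 2]

VLMAX = (128 × 1) / 32 = 4 lanes
iterations = ceil(14/4) = 4; final-pass vl = 2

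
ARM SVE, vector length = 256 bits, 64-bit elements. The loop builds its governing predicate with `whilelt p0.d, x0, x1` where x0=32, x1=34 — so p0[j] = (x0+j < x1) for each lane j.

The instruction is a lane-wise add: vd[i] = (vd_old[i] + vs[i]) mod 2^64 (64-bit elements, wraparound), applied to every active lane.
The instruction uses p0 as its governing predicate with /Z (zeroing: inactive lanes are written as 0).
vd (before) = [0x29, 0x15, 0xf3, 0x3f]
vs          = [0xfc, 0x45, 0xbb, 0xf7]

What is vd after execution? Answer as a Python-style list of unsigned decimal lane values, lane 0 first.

256-bit reg / 64-bit elem → 4 lanes
active while 32+j < 34, i.e. j ∈ [0,2) capped at 4 ⇒ 2
vd[0] add(0x29,0xfc) -> 0x125
vd[1] add(0x15,0x45) -> 0x5a
vd[2] tail/zero -> 0x00
vd[3] tail/zero -> 0x00

vd = [293, 90, 0, 0]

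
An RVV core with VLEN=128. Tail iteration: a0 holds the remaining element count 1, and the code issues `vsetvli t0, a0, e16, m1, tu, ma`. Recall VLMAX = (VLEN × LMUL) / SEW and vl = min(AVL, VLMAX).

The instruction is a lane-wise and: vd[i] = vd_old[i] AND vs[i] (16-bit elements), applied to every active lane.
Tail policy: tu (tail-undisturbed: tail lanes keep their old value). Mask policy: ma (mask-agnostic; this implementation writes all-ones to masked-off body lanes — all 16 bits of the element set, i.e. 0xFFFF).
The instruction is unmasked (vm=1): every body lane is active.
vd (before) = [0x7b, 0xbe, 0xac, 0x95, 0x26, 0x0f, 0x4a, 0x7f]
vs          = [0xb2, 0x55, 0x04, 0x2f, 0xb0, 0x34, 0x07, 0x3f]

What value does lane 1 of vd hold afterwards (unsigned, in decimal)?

VLMAX = (128 × 1) / 16 = 8 lanes
vl ← min(1, 8) = 1
lane  0: and(0x7b,0xb2) ⇒ 0x32
lane  1: tail/keep ⇒ 0xbe
lane  2: tail/keep ⇒ 0xac
lane  3: tail/keep ⇒ 0x95
lane  4: tail/keep ⇒ 0x26
lane  5: tail/keep ⇒ 0x0f
lane  6: tail/keep ⇒ 0x4a
lane  7: tail/keep ⇒ 0x7f

vd[1] = 190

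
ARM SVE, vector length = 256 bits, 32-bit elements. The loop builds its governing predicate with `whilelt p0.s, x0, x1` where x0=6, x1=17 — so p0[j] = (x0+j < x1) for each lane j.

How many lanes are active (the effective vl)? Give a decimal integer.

256-bit reg / 32-bit elem → 8 lanes
active while 6+j < 17, i.e. j ∈ [0,11) capped at 8 ⇒ 8

vl = 8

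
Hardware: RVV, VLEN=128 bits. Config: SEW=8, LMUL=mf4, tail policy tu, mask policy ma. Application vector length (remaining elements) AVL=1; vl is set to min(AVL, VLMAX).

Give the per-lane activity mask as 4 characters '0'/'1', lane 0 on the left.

VLMAX = (128 × 1/4) / 8 = 4 lanes
vl ← min(1, 4) = 1
bits (lane 0 leftmost): 1000

predicate = 1000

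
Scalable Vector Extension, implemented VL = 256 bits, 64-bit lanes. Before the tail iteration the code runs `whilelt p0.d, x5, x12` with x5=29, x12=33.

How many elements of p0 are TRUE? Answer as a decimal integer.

vl = 4

lane count: 256 div 64 = 4
active while 29+j < 33, i.e. j ∈ [0,4) capped at 4 ⇒ 4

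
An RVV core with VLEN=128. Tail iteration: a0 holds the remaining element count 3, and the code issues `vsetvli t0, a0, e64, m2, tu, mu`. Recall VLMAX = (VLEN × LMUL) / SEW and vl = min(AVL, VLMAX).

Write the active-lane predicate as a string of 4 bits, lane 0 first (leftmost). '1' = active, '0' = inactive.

VLMAX = (128 × 2) / 64 = 4 lanes
AVL=3 ≤ VLMAX=4, so vl = 3
bits (lane 0 leftmost): 1110

predicate = 1110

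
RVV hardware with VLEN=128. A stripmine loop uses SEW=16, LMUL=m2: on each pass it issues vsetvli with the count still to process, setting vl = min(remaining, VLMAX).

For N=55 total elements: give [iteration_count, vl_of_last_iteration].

[iterations, last_vl] = [4, 7]

lanes per group: 128·2/16 = 16
iterations = ceil(55/16) = 4; final-pass vl = 7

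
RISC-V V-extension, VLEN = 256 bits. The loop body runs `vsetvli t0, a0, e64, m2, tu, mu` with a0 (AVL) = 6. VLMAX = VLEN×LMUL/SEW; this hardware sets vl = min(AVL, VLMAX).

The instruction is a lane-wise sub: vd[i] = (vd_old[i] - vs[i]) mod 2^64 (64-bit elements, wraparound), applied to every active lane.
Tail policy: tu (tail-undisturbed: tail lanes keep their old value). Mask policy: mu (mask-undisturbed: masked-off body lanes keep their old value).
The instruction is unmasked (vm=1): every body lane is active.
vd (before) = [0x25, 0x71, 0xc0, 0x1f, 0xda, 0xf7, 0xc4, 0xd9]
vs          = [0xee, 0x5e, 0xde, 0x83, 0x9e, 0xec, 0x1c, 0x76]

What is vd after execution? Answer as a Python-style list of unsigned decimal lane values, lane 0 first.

VLMAX = VLEN×LMUL/SEW = 256×2/64 = 8
AVL=6 ≤ VLMAX=8, so vl = 6
lane  0: sub(0x25,0xee) ⇒ 0xffffffffffffff37
lane  1: sub(0x71,0x5e) ⇒ 0x13
lane  2: sub(0xc0,0xde) ⇒ 0xffffffffffffffe2
lane  3: sub(0x1f,0x83) ⇒ 0xffffffffffffff9c
lane  4: sub(0xda,0x9e) ⇒ 0x3c
lane  5: sub(0xf7,0xec) ⇒ 0x0b
lane  6: tail/keep ⇒ 0xc4
lane  7: tail/keep ⇒ 0xd9

vd = [18446744073709551415, 19, 18446744073709551586, 18446744073709551516, 60, 11, 196, 217]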